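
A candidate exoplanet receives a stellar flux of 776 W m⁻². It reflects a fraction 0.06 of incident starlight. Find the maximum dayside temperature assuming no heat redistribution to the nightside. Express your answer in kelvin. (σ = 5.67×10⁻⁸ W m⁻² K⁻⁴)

With no redistribution each surface element balances locally: S(1−A) = σT⁴.
T = [776 × 0.94 / 5.67×10⁻⁸]^(1/4) = (1.29×10¹⁰)^(1/4) = 337 K.

T_ss ≈ 337 K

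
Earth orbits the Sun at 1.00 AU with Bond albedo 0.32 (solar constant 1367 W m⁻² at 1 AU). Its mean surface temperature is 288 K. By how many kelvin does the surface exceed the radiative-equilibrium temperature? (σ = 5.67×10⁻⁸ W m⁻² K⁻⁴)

S = 1367/1.00² = 1367 W m⁻².
T_eq = [S(1−A)/(4σ)]^(1/4) = [1367×0.68/(4×5.67×10⁻⁸)]^(1/4) = 253.0 K.
ΔT = T_surf − T_eq = 288 − 253.0.

ΔT ≈ 35.0 K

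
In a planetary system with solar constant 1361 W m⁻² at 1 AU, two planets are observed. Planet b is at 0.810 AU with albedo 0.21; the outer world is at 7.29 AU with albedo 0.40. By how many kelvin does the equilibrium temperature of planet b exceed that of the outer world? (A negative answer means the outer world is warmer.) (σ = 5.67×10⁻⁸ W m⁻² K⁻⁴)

T_eq = [S₀(1−A)/(4σd²)]^(1/4), so T ∝ (1−A)^(1/4) / √d.
T₁ = [1361×0.79/(4×5.67×10⁻⁸×0.810²)]^(1/4) = 291.55 K.
T₂ = [1361×0.60/(4×5.67×10⁻⁸×7.29²)]^(1/4) = 90.73 K.

ΔT ≈ 200.8 K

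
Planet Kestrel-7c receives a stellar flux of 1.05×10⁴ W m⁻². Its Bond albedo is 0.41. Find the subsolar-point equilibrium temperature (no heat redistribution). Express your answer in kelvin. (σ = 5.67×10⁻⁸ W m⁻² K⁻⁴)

At the subsolar point the surface absorbs S(1−A) and emits σT⁴ per unit area — no factor of 4, since only the local patch is in balance.
T = [1.05×10⁴ × 0.59 / 5.67×10⁻⁸]^(1/4) = (1.09×10¹¹)^(1/4) = 575 K.

T_ss ≈ 575 K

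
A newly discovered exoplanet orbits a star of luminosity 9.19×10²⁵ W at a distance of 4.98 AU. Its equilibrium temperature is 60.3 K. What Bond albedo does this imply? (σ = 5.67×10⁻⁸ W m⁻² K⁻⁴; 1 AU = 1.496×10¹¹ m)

A ≈ 0.77

d = 4.98 AU = 7.45×10¹¹ m.
Flux: S = L/(4πd²) = 9.19×10²⁵/(4π×(7.45×10¹¹)²) = 13.2 W m⁻².
From T_eq⁴ = S(1−A)/(4σ): 1−A = 4σT_eq⁴/S.
1−A = 4 × 5.67×10⁻⁸ × (60.3)⁴ / 13.2 = 0.228.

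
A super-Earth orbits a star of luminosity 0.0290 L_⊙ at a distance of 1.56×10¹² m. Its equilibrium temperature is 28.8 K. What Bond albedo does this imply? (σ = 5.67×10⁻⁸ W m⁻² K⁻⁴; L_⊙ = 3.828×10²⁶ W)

A ≈ 0.57

L = 0.0290 × 3.828×10²⁶ = 1.11×10²⁵ W.
Flux: S = L/(4πd²) = 1.11×10²⁵/(4π×(1.56×10¹²)²) = 0.363 W m⁻².
From T_eq⁴ = S(1−A)/(4σ): 1−A = 4σT_eq⁴/S.
1−A = 4 × 5.67×10⁻⁸ × (28.8)⁴ / 0.363 = 0.430.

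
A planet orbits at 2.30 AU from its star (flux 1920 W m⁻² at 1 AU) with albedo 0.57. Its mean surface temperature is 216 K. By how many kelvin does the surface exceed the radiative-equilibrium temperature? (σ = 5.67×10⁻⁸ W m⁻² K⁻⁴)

S = 1920/2.30² = 362.9 W m⁻².
T_eq = [S(1−A)/(4σ)]^(1/4) = [362.9×0.43/(4×5.67×10⁻⁸)]^(1/4) = 162.0 K.
ΔT = T_surf − T_eq = 216 − 162.0.

ΔT ≈ 54.0 K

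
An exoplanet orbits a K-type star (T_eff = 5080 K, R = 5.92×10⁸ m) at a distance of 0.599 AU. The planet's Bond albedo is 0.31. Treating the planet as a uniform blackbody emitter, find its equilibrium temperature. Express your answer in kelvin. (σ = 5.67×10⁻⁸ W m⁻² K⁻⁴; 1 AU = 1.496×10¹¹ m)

d = 0.599 AU = 8.96×10¹⁰ m.
L = 4πR_⋆²σT_⋆⁴ = 4π(5.92×10⁸)² × 5.67×10⁻⁸ × (5080)⁴ = 1.66×10²⁶ W.
S = L/(4πd²) = 1650 W m⁻².
Energy balance: absorbed = emitted ⇒ πR²·S(1−A) = 4πR²·σT_eq⁴, so T_eq⁴ = S(1−A)/(4σ).
T_eq = [1650 × 0.69 / (4 × 5.67×10⁻⁸)]^(1/4) = (5.01×10⁹)^(1/4) = 266 K.

T_eq ≈ 266 K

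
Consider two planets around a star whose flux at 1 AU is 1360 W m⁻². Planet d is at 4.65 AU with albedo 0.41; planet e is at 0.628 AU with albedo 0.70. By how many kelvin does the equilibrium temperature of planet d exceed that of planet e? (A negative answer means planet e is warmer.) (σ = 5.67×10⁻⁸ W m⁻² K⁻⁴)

ΔT ≈ -146.8 K

T_eq = [S₀(1−A)/(4σd²)]^(1/4), so T ∝ (1−A)^(1/4) / √d.
T₁ = [1360×0.59/(4×5.67×10⁻⁸×4.65²)]^(1/4) = 113.10 K.
T₂ = [1360×0.30/(4×5.67×10⁻⁸×0.628²)]^(1/4) = 259.88 K.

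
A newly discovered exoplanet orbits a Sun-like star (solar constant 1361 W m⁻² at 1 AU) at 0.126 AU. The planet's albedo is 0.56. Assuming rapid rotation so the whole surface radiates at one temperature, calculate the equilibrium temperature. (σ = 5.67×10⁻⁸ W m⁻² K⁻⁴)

Flux at 0.126 AU: S = 1361/0.126² = 8.57×10⁴ W m⁻².
Energy balance: absorbed = emitted ⇒ πR²·S(1−A) = 4πR²·σT_eq⁴, so T_eq⁴ = S(1−A)/(4σ).
T_eq = [8.57×10⁴ × 0.44 / (4 × 5.67×10⁻⁸)]^(1/4) = (1.66×10¹¹)^(1/4) = 639 K.

T_eq ≈ 639 K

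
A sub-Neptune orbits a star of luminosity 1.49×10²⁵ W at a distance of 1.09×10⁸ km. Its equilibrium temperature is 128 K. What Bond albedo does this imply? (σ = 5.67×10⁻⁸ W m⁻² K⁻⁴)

d = 1.09×10⁸ km = 1.09×10¹¹ m.
Flux: S = L/(4πd²) = 1.49×10²⁵/(4π×(1.09×10¹¹)²) = 99.8 W m⁻².
From T_eq⁴ = S(1−A)/(4σ): 1−A = 4σT_eq⁴/S.
1−A = 4 × 5.67×10⁻⁸ × (128)⁴ / 99.8 = 0.610.

A ≈ 0.39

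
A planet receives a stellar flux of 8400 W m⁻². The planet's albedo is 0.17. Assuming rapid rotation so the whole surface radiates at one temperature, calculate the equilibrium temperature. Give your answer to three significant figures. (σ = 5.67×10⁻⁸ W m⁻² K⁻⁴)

Energy balance: absorbed = emitted ⇒ πR²·S(1−A) = 4πR²·σT_eq⁴, so T_eq⁴ = S(1−A)/(4σ).
T_eq = [8400 × 0.83 / (4 × 5.67×10⁻⁸)]^(1/4) = (3.07×10¹⁰)^(1/4) = 419 K.

T_eq ≈ 419 K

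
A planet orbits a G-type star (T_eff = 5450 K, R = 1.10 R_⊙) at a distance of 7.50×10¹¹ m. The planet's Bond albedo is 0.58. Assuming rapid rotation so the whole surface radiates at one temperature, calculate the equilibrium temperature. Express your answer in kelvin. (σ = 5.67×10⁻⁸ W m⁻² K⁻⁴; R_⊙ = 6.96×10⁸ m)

T_eq ≈ 99.1 K

R_⋆ = 1.10 × 6.96×10⁸ = 7.66×10⁸ m.
L = 4πR_⋆²σT_⋆⁴ = 4π(7.66×10⁸)² × 5.67×10⁻⁸ × (5450)⁴ = 3.68×10²⁶ W.
S = L/(4πd²) = 52.1 W m⁻².
Energy balance: absorbed = emitted ⇒ πR²·S(1−A) = 4πR²·σT_eq⁴, so T_eq⁴ = S(1−A)/(4σ).
T_eq = [52.1 × 0.42 / (4 × 5.67×10⁻⁸)]^(1/4) = (9.65×10⁷)^(1/4) = 99.1 K.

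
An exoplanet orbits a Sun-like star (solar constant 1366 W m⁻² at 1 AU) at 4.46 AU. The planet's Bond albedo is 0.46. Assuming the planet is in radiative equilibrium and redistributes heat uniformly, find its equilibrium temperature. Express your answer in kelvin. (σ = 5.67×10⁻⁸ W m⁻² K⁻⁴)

Flux at 4.46 AU: S = 1366/4.46² = 68.7 W m⁻².
Energy balance: absorbed = emitted ⇒ πR²·S(1−A) = 4πR²·σT_eq⁴, so T_eq⁴ = S(1−A)/(4σ).
T_eq = [68.7 × 0.54 / (4 × 5.67×10⁻⁸)]^(1/4) = (1.64×10⁸)^(1/4) = 113 K.

T_eq ≈ 113 K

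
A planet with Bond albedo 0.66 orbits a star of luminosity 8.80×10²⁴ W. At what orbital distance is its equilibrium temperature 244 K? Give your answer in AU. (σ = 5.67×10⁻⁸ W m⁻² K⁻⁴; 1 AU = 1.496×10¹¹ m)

d ≈ 0.115 AU

From T_eq⁴ = L(1−A)/(16πσd²): d = √[L(1−A)/(16πσT_eq⁴)].
d = √[8.80×10²⁴ × 0.34 / (16π × 5.67×10⁻⁸ × (244)⁴)] = 1.72×10¹⁰ m = 0.115 AU.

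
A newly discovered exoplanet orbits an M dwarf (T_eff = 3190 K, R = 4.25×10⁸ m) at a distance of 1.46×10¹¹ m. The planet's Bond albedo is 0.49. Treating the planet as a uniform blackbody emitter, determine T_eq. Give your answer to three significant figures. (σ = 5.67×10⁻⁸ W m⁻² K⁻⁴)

L = 4πR_⋆²σT_⋆⁴ = 4π(4.25×10⁸)² × 5.67×10⁻⁸ × (3190)⁴ = 1.33×10²⁵ W.
S = L/(4πd²) = 49.8 W m⁻².
Energy balance: absorbed = emitted ⇒ πR²·S(1−A) = 4πR²·σT_eq⁴, so T_eq⁴ = S(1−A)/(4σ).
T_eq = [49.8 × 0.51 / (4 × 5.67×10⁻⁸)]^(1/4) = (1.12×10⁸)^(1/4) = 103 K.

T_eq ≈ 103 K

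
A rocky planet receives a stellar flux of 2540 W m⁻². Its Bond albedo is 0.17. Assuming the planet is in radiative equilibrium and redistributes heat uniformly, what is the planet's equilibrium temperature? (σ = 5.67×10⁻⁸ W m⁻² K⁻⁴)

T_eq ≈ 311 K

Energy balance: absorbed = emitted ⇒ πR²·S(1−A) = 4πR²·σT_eq⁴, so T_eq⁴ = S(1−A)/(4σ).
T_eq = [2540 × 0.83 / (4 × 5.67×10⁻⁸)]^(1/4) = (9.30×10⁹)^(1/4) = 311 K.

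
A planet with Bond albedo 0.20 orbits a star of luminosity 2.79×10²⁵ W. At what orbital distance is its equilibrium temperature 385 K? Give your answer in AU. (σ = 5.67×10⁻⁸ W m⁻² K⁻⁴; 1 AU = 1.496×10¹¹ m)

From T_eq⁴ = L(1−A)/(16πσd²): d = √[L(1−A)/(16πσT_eq⁴)].
d = √[2.79×10²⁵ × 0.80 / (16π × 5.67×10⁻⁸ × (385)⁴)] = 1.89×10¹⁰ m = 0.126 AU.

d ≈ 0.126 AU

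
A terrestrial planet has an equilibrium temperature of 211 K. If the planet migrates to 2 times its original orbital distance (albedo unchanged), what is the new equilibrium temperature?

T_eq ≈ 149 K

T_eq ∝ L^(1/4) · d^(−1/2).
T′ = 211 / 2^(1/2) = 149 K.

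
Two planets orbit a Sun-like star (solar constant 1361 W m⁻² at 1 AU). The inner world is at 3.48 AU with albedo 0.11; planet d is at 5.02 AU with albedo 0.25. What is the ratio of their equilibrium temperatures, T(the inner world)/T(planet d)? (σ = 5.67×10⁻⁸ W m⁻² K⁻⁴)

T_eq = [S₀(1−A)/(4σd²)]^(1/4), so T ∝ (1−A)^(1/4) / √d.
T₁ = [1361×0.89/(4×5.67×10⁻⁸×3.48²)]^(1/4) = 144.91 K.
T₂ = [1361×0.75/(4×5.67×10⁻⁸×5.02²)]^(1/4) = 115.60 K.

T₁/T₂ ≈ 1.254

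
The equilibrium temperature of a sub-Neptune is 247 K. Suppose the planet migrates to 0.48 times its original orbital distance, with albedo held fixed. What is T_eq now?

T_eq ≈ 357 K

T_eq ∝ L^(1/4) · d^(−1/2).
T′ = 247 / 0.48^(1/2) = 357 K.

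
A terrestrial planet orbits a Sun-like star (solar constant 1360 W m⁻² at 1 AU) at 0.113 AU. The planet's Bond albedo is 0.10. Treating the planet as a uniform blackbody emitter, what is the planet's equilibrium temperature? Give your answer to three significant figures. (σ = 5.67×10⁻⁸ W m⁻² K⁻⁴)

T_eq ≈ 806 K

Flux at 0.113 AU: S = 1360/0.113² = 1.07×10⁵ W m⁻².
Energy balance: absorbed = emitted ⇒ πR²·S(1−A) = 4πR²·σT_eq⁴, so T_eq⁴ = S(1−A)/(4σ).
T_eq = [1.07×10⁵ × 0.90 / (4 × 5.67×10⁻⁸)]^(1/4) = (4.23×10¹¹)^(1/4) = 806 K.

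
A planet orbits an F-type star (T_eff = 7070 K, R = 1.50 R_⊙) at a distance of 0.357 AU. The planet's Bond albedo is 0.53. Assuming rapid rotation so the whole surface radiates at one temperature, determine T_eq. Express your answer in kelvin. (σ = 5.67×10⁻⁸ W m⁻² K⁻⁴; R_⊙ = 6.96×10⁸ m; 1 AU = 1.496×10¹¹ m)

R_⋆ = 1.50 × 6.96×10⁸ = 1.04×10⁹ m.
d = 0.357 AU = 5.34×10¹⁰ m.
L = 4πR_⋆²σT_⋆⁴ = 4π(1.04×10⁹)² × 5.67×10⁻⁸ × (7070)⁴ = 1.94×10²⁷ W.
S = L/(4πd²) = 5.41×10⁴ W m⁻².
Energy balance: absorbed = emitted ⇒ πR²·S(1−A) = 4πR²·σT_eq⁴, so T_eq⁴ = S(1−A)/(4σ).
T_eq = [5.41×10⁴ × 0.47 / (4 × 5.67×10⁻⁸)]^(1/4) = (1.12×10¹¹)^(1/4) = 579 K.

T_eq ≈ 579 K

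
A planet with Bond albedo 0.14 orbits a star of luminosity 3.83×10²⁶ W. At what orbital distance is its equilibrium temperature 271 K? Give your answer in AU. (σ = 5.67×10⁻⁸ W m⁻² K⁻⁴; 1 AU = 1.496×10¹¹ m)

From T_eq⁴ = L(1−A)/(16πσd²): d = √[L(1−A)/(16πσT_eq⁴)].
d = √[3.83×10²⁶ × 0.86 / (16π × 5.67×10⁻⁸ × (271)⁴)] = 1.46×10¹¹ m = 0.978 AU.

d ≈ 0.978 AU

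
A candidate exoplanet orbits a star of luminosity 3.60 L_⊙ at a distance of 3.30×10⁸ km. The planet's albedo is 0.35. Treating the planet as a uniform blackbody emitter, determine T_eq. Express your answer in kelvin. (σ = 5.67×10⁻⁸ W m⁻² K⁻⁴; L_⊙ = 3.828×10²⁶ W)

d = 3.30×10⁸ km = 3.30×10¹¹ m.
L = 3.60 × 3.828×10²⁶ = 1.38×10²⁷ W.
Flux: S = L/(4πd²) = 1.38×10²⁷/(4π×(3.30×10¹¹)²) = 1010 W m⁻².
Energy balance: absorbed = emitted ⇒ πR²·S(1−A) = 4πR²·σT_eq⁴, so T_eq⁴ = S(1−A)/(4σ).
T_eq = [1010 × 0.65 / (4 × 5.67×10⁻⁸)]^(1/4) = (2.89×10⁹)^(1/4) = 232 K.

T_eq ≈ 232 K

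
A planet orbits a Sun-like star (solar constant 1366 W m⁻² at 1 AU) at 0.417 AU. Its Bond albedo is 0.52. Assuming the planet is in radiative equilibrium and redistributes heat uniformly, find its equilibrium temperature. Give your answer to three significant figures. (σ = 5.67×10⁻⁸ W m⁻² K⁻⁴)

T_eq ≈ 359 K

Flux at 0.417 AU: S = 1366/0.417² = 7860 W m⁻².
Energy balance: absorbed = emitted ⇒ πR²·S(1−A) = 4πR²·σT_eq⁴, so T_eq⁴ = S(1−A)/(4σ).
T_eq = [7860 × 0.48 / (4 × 5.67×10⁻⁸)]^(1/4) = (1.66×10¹⁰)^(1/4) = 359 K.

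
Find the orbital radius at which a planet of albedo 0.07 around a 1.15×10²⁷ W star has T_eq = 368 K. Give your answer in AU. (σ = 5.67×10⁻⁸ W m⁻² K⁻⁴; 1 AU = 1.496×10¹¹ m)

d ≈ 0.956 AU

From T_eq⁴ = L(1−A)/(16πσd²): d = √[L(1−A)/(16πσT_eq⁴)].
d = √[1.15×10²⁷ × 0.93 / (16π × 5.67×10⁻⁸ × (368)⁴)] = 1.43×10¹¹ m = 0.956 AU.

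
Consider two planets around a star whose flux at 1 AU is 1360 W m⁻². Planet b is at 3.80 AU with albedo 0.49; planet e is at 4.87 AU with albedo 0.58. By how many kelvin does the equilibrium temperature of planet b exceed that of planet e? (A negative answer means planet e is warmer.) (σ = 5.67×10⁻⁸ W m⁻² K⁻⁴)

T_eq = [S₀(1−A)/(4σd²)]^(1/4), so T ∝ (1−A)^(1/4) / √d.
T₁ = [1360×0.51/(4×5.67×10⁻⁸×3.80²)]^(1/4) = 120.64 K.
T₂ = [1360×0.42/(4×5.67×10⁻⁸×4.87²)]^(1/4) = 101.51 K.

ΔT ≈ 19.1 K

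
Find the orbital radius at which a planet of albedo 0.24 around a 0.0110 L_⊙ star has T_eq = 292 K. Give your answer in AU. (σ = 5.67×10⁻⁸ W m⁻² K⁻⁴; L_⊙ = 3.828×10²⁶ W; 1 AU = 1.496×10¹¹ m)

d ≈ 0.0831 AU

L = 0.0110 × 3.828×10²⁶ = 4.21×10²⁴ W.
From T_eq⁴ = L(1−A)/(16πσd²): d = √[L(1−A)/(16πσT_eq⁴)].
d = √[4.21×10²⁴ × 0.76 / (16π × 5.67×10⁻⁸ × (292)⁴)] = 1.24×10¹⁰ m = 0.0831 AU.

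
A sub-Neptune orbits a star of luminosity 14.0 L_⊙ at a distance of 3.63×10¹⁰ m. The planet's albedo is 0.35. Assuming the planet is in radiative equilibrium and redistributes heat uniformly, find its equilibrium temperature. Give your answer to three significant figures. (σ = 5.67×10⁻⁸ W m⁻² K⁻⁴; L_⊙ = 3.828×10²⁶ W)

T_eq ≈ 981 K

L = 14.0 × 3.828×10²⁶ = 5.36×10²⁷ W.
Flux: S = L/(4πd²) = 5.36×10²⁷/(4π×(3.63×10¹⁰)²) = 3.24×10⁵ W m⁻².
Energy balance: absorbed = emitted ⇒ πR²·S(1−A) = 4πR²·σT_eq⁴, so T_eq⁴ = S(1−A)/(4σ).
T_eq = [3.24×10⁵ × 0.65 / (4 × 5.67×10⁻⁸)]^(1/4) = (9.28×10¹¹)^(1/4) = 981 K.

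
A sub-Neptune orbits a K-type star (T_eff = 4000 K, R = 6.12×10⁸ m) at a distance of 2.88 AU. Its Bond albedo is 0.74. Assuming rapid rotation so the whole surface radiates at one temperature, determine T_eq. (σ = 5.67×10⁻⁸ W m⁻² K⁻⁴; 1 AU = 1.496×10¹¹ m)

d = 2.88 AU = 4.31×10¹¹ m.
L = 4πR_⋆²σT_⋆⁴ = 4π(6.12×10⁸)² × 5.67×10⁻⁸ × (4000)⁴ = 6.83×10²⁵ W.
S = L/(4πd²) = 29.3 W m⁻².
Energy balance: absorbed = emitted ⇒ πR²·S(1−A) = 4πR²·σT_eq⁴, so T_eq⁴ = S(1−A)/(4σ).
T_eq = [29.3 × 0.26 / (4 × 5.67×10⁻⁸)]^(1/4) = (3.36×10⁷)^(1/4) = 76.1 K.

T_eq ≈ 76.1 K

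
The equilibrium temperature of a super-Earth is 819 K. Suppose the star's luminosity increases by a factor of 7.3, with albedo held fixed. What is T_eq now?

T_eq ∝ L^(1/4) · d^(−1/2).
T′ = 819 × 7.3^(1/4) = 1350 K.

T_eq ≈ 1350 K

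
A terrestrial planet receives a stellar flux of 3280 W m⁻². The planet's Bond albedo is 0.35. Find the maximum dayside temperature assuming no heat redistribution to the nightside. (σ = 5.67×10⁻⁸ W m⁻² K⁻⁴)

T_ss ≈ 440 K

With no redistribution each surface element balances locally: S(1−A) = σT⁴.
T = [3280 × 0.65 / 5.67×10⁻⁸]^(1/4) = (3.76×10¹⁰)^(1/4) = 440 K.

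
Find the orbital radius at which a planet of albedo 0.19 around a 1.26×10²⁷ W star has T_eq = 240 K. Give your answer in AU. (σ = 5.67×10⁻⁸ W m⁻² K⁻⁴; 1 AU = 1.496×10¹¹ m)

d ≈ 2.20 AU

From T_eq⁴ = L(1−A)/(16πσd²): d = √[L(1−A)/(16πσT_eq⁴)].
d = √[1.26×10²⁷ × 0.81 / (16π × 5.67×10⁻⁸ × (240)⁴)] = 3.29×10¹¹ m = 2.20 AU.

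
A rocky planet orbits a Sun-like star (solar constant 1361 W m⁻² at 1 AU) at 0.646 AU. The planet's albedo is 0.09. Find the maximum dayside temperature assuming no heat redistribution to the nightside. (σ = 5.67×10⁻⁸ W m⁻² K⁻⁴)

T_ss ≈ 478 K

Flux at 0.646 AU: S = 1361/0.646² = 3260 W m⁻².
With no redistribution each surface element balances locally: S(1−A) = σT⁴.
T = [3260 × 0.91 / 5.67×10⁻⁸]^(1/4) = (5.23×10¹⁰)^(1/4) = 478 K.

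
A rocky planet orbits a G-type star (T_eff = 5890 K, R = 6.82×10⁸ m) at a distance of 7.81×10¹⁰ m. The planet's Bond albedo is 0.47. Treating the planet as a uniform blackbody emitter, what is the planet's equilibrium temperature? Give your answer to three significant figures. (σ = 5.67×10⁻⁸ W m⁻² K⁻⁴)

T_eq ≈ 332 K

L = 4πR_⋆²σT_⋆⁴ = 4π(6.82×10⁸)² × 5.67×10⁻⁸ × (5890)⁴ = 3.99×10²⁶ W.
S = L/(4πd²) = 5200 W m⁻².
Energy balance: absorbed = emitted ⇒ πR²·S(1−A) = 4πR²·σT_eq⁴, so T_eq⁴ = S(1−A)/(4σ).
T_eq = [5200 × 0.53 / (4 × 5.67×10⁻⁸)]^(1/4) = (1.22×10¹⁰)^(1/4) = 332 K.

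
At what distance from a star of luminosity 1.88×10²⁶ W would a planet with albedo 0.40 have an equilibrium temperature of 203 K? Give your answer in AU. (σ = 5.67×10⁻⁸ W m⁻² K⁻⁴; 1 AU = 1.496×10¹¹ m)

From T_eq⁴ = L(1−A)/(16πσd²): d = √[L(1−A)/(16πσT_eq⁴)].
d = √[1.88×10²⁶ × 0.60 / (16π × 5.67×10⁻⁸ × (203)⁴)] = 1.53×10¹¹ m = 1.02 AU.

d ≈ 1.02 AU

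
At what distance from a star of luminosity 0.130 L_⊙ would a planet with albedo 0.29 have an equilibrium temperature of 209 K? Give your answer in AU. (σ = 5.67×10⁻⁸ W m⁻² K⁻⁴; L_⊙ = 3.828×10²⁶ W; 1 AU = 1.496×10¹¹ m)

d ≈ 0.539 AU

L = 0.130 × 3.828×10²⁶ = 4.98×10²⁵ W.
From T_eq⁴ = L(1−A)/(16πσd²): d = √[L(1−A)/(16πσT_eq⁴)].
d = √[4.98×10²⁵ × 0.71 / (16π × 5.67×10⁻⁸ × (209)⁴)] = 8.06×10¹⁰ m = 0.539 AU.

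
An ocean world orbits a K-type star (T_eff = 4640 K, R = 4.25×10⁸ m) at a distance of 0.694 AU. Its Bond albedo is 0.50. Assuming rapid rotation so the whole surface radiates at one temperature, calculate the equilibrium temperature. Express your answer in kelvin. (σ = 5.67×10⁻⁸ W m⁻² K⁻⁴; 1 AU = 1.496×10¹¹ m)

T_eq ≈ 177 K

d = 0.694 AU = 1.04×10¹¹ m.
L = 4πR_⋆²σT_⋆⁴ = 4π(4.25×10⁸)² × 5.67×10⁻⁸ × (4640)⁴ = 5.97×10²⁵ W.
S = L/(4πd²) = 440 W m⁻².
Energy balance: absorbed = emitted ⇒ πR²·S(1−A) = 4πR²·σT_eq⁴, so T_eq⁴ = S(1−A)/(4σ).
T_eq = [440 × 0.50 / (4 × 5.67×10⁻⁸)]^(1/4) = (9.71×10⁸)^(1/4) = 177 K.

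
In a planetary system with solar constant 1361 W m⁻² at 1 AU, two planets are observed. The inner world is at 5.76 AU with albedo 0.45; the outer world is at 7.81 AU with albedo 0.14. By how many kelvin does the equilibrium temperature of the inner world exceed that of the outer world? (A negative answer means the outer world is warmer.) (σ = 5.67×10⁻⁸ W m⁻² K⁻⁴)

ΔT ≈ 4.0 K

T_eq = [S₀(1−A)/(4σd²)]^(1/4), so T ∝ (1−A)^(1/4) / √d.
T₁ = [1361×0.55/(4×5.67×10⁻⁸×5.76²)]^(1/4) = 99.87 K.
T₂ = [1361×0.86/(4×5.67×10⁻⁸×7.81²)]^(1/4) = 95.91 K.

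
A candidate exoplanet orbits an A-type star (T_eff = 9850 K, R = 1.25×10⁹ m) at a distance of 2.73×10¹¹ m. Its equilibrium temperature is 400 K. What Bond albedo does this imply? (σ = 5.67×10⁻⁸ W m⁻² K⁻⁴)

L = 4πR_⋆²σT_⋆⁴ = 4π(1.25×10⁹)² × 5.67×10⁻⁸ × (9850)⁴ = 1.05×10²⁸ W.
S = L/(4πd²) = 1.12×10⁴ W m⁻².
From T_eq⁴ = S(1−A)/(4σ): 1−A = 4σT_eq⁴/S.
1−A = 4 × 5.67×10⁻⁸ × (400)⁴ / 1.12×10⁴ = 0.519.

A ≈ 0.48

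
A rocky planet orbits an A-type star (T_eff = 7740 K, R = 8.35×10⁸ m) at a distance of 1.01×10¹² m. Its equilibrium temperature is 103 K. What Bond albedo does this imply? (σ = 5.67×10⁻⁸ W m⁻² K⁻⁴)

A ≈ 0.82

L = 4πR_⋆²σT_⋆⁴ = 4π(8.35×10⁸)² × 5.67×10⁻⁸ × (7740)⁴ = 1.78×10²⁷ W.
S = L/(4πd²) = 139 W m⁻².
From T_eq⁴ = S(1−A)/(4σ): 1−A = 4σT_eq⁴/S.
1−A = 4 × 5.67×10⁻⁸ × (103)⁴ / 139 = 0.184.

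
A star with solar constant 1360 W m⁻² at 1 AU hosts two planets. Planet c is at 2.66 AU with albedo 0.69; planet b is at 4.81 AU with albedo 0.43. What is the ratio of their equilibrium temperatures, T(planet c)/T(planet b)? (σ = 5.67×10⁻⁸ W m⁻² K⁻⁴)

T₁/T₂ ≈ 1.155

T_eq = [S₀(1−A)/(4σd²)]^(1/4), so T ∝ (1−A)^(1/4) / √d.
T₁ = [1360×0.31/(4×5.67×10⁻⁸×2.66²)]^(1/4) = 127.31 K.
T₂ = [1360×0.57/(4×5.67×10⁻⁸×4.81²)]^(1/4) = 110.25 K.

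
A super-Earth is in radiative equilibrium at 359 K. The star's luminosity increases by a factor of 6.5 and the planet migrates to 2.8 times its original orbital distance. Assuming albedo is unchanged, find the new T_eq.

T_eq ∝ L^(1/4) · d^(−1/2).
T′ = 359 × 6.5^(1/4) / 2.8^(1/2) = 343 K.

T_eq ≈ 343 K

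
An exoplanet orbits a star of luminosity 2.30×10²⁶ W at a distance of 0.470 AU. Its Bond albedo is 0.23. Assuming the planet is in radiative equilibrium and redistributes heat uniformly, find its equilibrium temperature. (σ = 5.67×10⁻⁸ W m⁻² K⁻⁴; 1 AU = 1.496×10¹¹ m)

d = 0.470 AU = 7.03×10¹⁰ m.
Flux: S = L/(4πd²) = 2.30×10²⁶/(4π×(7.03×10¹⁰)²) = 3700 W m⁻².
Energy balance: absorbed = emitted ⇒ πR²·S(1−A) = 4πR²·σT_eq⁴, so T_eq⁴ = S(1−A)/(4σ).
T_eq = [3700 × 0.77 / (4 × 5.67×10⁻⁸)]^(1/4) = (1.26×10¹⁰)^(1/4) = 335 K.

T_eq ≈ 335 K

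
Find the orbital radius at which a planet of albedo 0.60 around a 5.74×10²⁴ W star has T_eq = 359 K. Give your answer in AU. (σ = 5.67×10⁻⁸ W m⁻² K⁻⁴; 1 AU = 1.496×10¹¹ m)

From T_eq⁴ = L(1−A)/(16πσd²): d = √[L(1−A)/(16πσT_eq⁴)].
d = √[5.74×10²⁴ × 0.40 / (16π × 5.67×10⁻⁸ × (359)⁴)] = 6.96×10⁹ m = 0.0466 AU.

d ≈ 0.0466 AU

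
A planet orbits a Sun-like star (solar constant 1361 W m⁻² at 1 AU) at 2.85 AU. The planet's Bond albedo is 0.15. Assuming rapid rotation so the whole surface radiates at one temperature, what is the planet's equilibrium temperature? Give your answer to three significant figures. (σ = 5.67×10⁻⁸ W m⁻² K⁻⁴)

T_eq ≈ 158 K

Flux at 2.85 AU: S = 1361/2.85² = 168 W m⁻².
Energy balance: absorbed = emitted ⇒ πR²·S(1−A) = 4πR²·σT_eq⁴, so T_eq⁴ = S(1−A)/(4σ).
T_eq = [168 × 0.85 / (4 × 5.67×10⁻⁸)]^(1/4) = (6.28×10⁸)^(1/4) = 158 K.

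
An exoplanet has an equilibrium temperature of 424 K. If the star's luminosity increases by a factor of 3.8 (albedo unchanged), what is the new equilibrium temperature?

T_eq ≈ 592 K

T_eq ∝ L^(1/4) · d^(−1/2).
T′ = 424 × 3.8^(1/4) = 592 K.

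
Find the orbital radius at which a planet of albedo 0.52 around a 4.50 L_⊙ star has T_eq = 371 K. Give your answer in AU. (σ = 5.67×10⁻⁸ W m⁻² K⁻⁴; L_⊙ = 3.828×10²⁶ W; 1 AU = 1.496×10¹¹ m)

L = 4.50 × 3.828×10²⁶ = 1.72×10²⁷ W.
From T_eq⁴ = L(1−A)/(16πσd²): d = √[L(1−A)/(16πσT_eq⁴)].
d = √[1.72×10²⁷ × 0.48 / (16π × 5.67×10⁻⁸ × (371)⁴)] = 1.24×10¹¹ m = 0.827 AU.

d ≈ 0.827 AU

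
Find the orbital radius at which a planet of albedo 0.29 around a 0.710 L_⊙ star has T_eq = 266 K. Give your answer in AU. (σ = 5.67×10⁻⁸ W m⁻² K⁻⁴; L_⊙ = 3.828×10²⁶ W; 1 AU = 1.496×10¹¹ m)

L = 0.710 × 3.828×10²⁶ = 2.72×10²⁶ W.
From T_eq⁴ = L(1−A)/(16πσd²): d = √[L(1−A)/(16πσT_eq⁴)].
d = √[2.72×10²⁶ × 0.71 / (16π × 5.67×10⁻⁸ × (266)⁴)] = 1.16×10¹¹ m = 0.777 AU.

d ≈ 0.777 AU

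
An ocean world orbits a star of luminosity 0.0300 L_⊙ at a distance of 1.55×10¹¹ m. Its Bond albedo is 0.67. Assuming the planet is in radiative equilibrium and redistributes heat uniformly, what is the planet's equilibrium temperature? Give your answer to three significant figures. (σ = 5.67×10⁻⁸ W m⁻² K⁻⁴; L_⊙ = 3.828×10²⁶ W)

L = 0.0300 × 3.828×10²⁶ = 1.15×10²⁵ W.
Flux: S = L/(4πd²) = 1.15×10²⁵/(4π×(1.55×10¹¹)²) = 38.0 W m⁻².
Energy balance: absorbed = emitted ⇒ πR²·S(1−A) = 4πR²·σT_eq⁴, so T_eq⁴ = S(1−A)/(4σ).
T_eq = [38.0 × 0.33 / (4 × 5.67×10⁻⁸)]^(1/4) = (5.53×10⁷)^(1/4) = 86.3 K.

T_eq ≈ 86.3 K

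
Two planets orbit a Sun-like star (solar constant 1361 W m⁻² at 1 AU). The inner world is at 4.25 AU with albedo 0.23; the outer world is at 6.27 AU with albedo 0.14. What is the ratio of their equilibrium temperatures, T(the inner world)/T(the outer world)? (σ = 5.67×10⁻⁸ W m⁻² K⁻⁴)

T₁/T₂ ≈ 1.182

T_eq = [S₀(1−A)/(4σd²)]^(1/4), so T ∝ (1−A)^(1/4) / √d.
T₁ = [1361×0.77/(4×5.67×10⁻⁸×4.25²)]^(1/4) = 126.47 K.
T₂ = [1361×0.86/(4×5.67×10⁻⁸×6.27²)]^(1/4) = 107.04 K.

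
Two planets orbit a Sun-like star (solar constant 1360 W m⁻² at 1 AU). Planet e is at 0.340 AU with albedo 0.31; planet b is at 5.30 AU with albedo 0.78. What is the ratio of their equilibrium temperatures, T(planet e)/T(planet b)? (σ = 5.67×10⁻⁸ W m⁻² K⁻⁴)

T₁/T₂ ≈ 5.254

T_eq = [S₀(1−A)/(4σd²)]^(1/4), so T ∝ (1−A)^(1/4) / √d.
T₁ = [1360×0.69/(4×5.67×10⁻⁸×0.340²)]^(1/4) = 434.96 K.
T₂ = [1360×0.22/(4×5.67×10⁻⁸×5.30²)]^(1/4) = 82.78 K.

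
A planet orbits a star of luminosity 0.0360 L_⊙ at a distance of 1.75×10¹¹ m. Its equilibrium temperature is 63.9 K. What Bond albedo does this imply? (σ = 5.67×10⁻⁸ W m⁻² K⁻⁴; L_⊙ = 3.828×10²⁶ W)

A ≈ 0.89

L = 0.0360 × 3.828×10²⁶ = 1.38×10²⁵ W.
Flux: S = L/(4πd²) = 1.38×10²⁵/(4π×(1.75×10¹¹)²) = 35.8 W m⁻².
From T_eq⁴ = S(1−A)/(4σ): 1−A = 4σT_eq⁴/S.
1−A = 4 × 5.67×10⁻⁸ × (63.9)⁴ / 35.8 = 0.106.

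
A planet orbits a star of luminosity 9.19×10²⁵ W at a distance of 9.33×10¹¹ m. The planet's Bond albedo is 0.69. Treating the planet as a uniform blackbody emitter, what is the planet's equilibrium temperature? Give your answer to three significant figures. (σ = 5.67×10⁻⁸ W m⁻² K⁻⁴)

T_eq ≈ 58.2 K

Flux: S = L/(4πd²) = 9.19×10²⁵/(4π×(9.33×10¹¹)²) = 8.40 W m⁻².
Energy balance: absorbed = emitted ⇒ πR²·S(1−A) = 4πR²·σT_eq⁴, so T_eq⁴ = S(1−A)/(4σ).
T_eq = [8.40 × 0.31 / (4 × 5.67×10⁻⁸)]^(1/4) = (1.15×10⁷)^(1/4) = 58.2 K.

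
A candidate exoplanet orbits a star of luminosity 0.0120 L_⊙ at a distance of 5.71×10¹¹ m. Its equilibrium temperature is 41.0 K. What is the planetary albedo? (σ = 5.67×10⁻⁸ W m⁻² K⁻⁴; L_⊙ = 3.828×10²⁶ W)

L = 0.0120 × 3.828×10²⁶ = 4.59×10²⁴ W.
Flux: S = L/(4πd²) = 4.59×10²⁴/(4π×(5.71×10¹¹)²) = 1.12 W m⁻².
From T_eq⁴ = S(1−A)/(4σ): 1−A = 4σT_eq⁴/S.
1−A = 4 × 5.67×10⁻⁸ × (41.0)⁴ / 1.12 = 0.572.

A ≈ 0.43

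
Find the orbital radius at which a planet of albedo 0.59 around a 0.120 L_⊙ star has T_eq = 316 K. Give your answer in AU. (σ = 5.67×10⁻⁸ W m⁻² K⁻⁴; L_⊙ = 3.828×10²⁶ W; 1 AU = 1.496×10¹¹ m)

d ≈ 0.172 AU

L = 0.120 × 3.828×10²⁶ = 4.59×10²⁵ W.
From T_eq⁴ = L(1−A)/(16πσd²): d = √[L(1−A)/(16πσT_eq⁴)].
d = √[4.59×10²⁵ × 0.41 / (16π × 5.67×10⁻⁸ × (316)⁴)] = 2.57×10¹⁰ m = 0.172 AU.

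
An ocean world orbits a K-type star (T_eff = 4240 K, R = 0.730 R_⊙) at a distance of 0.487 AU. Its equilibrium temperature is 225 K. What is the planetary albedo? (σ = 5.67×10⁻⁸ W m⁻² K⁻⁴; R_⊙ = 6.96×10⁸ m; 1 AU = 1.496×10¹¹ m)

A ≈ 0.35

R_⋆ = 0.730 × 6.96×10⁸ = 5.08×10⁸ m.
d = 0.487 AU = 7.29×10¹⁰ m.
L = 4πR_⋆²σT_⋆⁴ = 4π(5.08×10⁸)² × 5.67×10⁻⁸ × (4240)⁴ = 5.94×10²⁵ W.
S = L/(4πd²) = 891 W m⁻².
From T_eq⁴ = S(1−A)/(4σ): 1−A = 4σT_eq⁴/S.
1−A = 4 × 5.67×10⁻⁸ × (225)⁴ / 891 = 0.652.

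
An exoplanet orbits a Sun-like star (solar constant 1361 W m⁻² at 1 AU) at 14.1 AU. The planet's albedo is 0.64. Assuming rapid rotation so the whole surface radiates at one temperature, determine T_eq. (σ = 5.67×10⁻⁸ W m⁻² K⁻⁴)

Flux at 14.1 AU: S = 1361/14.1² = 6.85 W m⁻².
Energy balance: absorbed = emitted ⇒ πR²·S(1−A) = 4πR²·σT_eq⁴, so T_eq⁴ = S(1−A)/(4σ).
T_eq = [6.85 × 0.36 / (4 × 5.67×10⁻⁸)]^(1/4) = (1.09×10⁷)^(1/4) = 57.4 K.

T_eq ≈ 57.4 K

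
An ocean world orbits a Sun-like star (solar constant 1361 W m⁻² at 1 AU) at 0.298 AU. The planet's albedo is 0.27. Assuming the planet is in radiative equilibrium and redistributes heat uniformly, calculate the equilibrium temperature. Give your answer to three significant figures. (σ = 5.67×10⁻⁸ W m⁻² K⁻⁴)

Flux at 0.298 AU: S = 1361/0.298² = 1.53×10⁴ W m⁻².
Energy balance: absorbed = emitted ⇒ πR²·S(1−A) = 4πR²·σT_eq⁴, so T_eq⁴ = S(1−A)/(4σ).
T_eq = [1.53×10⁴ × 0.73 / (4 × 5.67×10⁻⁸)]^(1/4) = (4.93×10¹⁰)^(1/4) = 471 K.

T_eq ≈ 471 K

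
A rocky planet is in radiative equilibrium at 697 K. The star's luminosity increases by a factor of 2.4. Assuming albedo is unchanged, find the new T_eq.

T_eq ≈ 868 K

T_eq ∝ L^(1/4) · d^(−1/2).
T′ = 697 × 2.4^(1/4) = 868 K.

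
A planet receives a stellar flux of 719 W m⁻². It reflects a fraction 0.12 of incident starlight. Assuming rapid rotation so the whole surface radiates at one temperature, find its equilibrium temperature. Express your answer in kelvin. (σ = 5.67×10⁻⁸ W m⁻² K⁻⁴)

Energy balance: absorbed = emitted ⇒ πR²·S(1−A) = 4πR²·σT_eq⁴, so T_eq⁴ = S(1−A)/(4σ).
T_eq = [719 × 0.88 / (4 × 5.67×10⁻⁸)]^(1/4) = (2.79×10⁹)^(1/4) = 230 K.

T_eq ≈ 230 K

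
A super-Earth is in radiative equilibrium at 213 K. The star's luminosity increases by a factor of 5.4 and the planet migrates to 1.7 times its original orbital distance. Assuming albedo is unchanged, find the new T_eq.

T_eq ∝ L^(1/4) · d^(−1/2).
T′ = 213 × 5.4^(1/4) / 1.7^(1/2) = 249 K.

T_eq ≈ 249 K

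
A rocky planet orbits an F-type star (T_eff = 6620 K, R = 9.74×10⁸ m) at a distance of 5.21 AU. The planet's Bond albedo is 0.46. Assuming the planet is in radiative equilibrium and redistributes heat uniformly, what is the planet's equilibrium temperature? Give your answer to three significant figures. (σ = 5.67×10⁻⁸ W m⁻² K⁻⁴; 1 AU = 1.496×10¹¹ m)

T_eq ≈ 142 K

d = 5.21 AU = 7.79×10¹¹ m.
L = 4πR_⋆²σT_⋆⁴ = 4π(9.74×10⁸)² × 5.67×10⁻⁸ × (6620)⁴ = 1.30×10²⁷ W.
S = L/(4πd²) = 170 W m⁻².
Energy balance: absorbed = emitted ⇒ πR²·S(1−A) = 4πR²·σT_eq⁴, so T_eq⁴ = S(1−A)/(4σ).
T_eq = [170 × 0.54 / (4 × 5.67×10⁻⁸)]^(1/4) = (4.05×10⁸)^(1/4) = 142 K.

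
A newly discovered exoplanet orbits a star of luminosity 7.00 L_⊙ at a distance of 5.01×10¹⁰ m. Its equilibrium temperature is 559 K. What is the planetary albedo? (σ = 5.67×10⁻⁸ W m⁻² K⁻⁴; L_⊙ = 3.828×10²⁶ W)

A ≈ 0.74

L = 7.00 × 3.828×10²⁶ = 2.68×10²⁷ W.
Flux: S = L/(4πd²) = 2.68×10²⁷/(4π×(5.01×10¹⁰)²) = 8.50×10⁴ W m⁻².
From T_eq⁴ = S(1−A)/(4σ): 1−A = 4σT_eq⁴/S.
1−A = 4 × 5.67×10⁻⁸ × (559)⁴ / 8.50×10⁴ = 0.261.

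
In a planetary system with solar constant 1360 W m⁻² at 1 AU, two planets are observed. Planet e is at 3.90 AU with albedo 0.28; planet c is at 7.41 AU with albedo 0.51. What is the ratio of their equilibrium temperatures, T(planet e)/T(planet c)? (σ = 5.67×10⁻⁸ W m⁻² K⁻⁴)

T₁/T₂ ≈ 1.518

T_eq = [S₀(1−A)/(4σd²)]^(1/4), so T ∝ (1−A)^(1/4) / √d.
T₁ = [1360×0.72/(4×5.67×10⁻⁸×3.90²)]^(1/4) = 129.80 K.
T₂ = [1360×0.49/(4×5.67×10⁻⁸×7.41²)]^(1/4) = 85.53 K.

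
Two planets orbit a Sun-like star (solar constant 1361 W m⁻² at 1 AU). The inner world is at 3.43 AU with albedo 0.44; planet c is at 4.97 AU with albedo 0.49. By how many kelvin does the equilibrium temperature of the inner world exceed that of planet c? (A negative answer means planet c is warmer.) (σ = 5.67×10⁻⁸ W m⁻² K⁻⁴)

T_eq = [S₀(1−A)/(4σd²)]^(1/4), so T ∝ (1−A)^(1/4) / √d.
T₁ = [1361×0.56/(4×5.67×10⁻⁸×3.43²)]^(1/4) = 130.00 K.
T₂ = [1361×0.51/(4×5.67×10⁻⁸×4.97²)]^(1/4) = 105.50 K.

ΔT ≈ 24.5 K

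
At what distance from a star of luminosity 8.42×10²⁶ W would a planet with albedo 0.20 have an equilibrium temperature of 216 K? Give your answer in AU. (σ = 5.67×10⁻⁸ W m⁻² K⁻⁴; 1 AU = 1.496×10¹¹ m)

From T_eq⁴ = L(1−A)/(16πσd²): d = √[L(1−A)/(16πσT_eq⁴)].
d = √[8.42×10²⁶ × 0.80 / (16π × 5.67×10⁻⁸ × (216)⁴)] = 3.30×10¹¹ m = 2.20 AU.

d ≈ 2.20 AU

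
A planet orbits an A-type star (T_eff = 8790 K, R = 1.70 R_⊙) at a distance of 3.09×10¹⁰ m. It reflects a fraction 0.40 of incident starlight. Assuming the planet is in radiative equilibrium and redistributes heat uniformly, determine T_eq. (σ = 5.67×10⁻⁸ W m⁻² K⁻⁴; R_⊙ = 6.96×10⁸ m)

R_⋆ = 1.70 × 6.96×10⁸ = 1.18×10⁹ m.
L = 4πR_⋆²σT_⋆⁴ = 4π(1.18×10⁹)² × 5.67×10⁻⁸ × (8790)⁴ = 5.95×10²⁷ W.
S = L/(4πd²) = 4.96×10⁵ W m⁻².
Energy balance: absorbed = emitted ⇒ πR²·S(1−A) = 4πR²·σT_eq⁴, so T_eq⁴ = S(1−A)/(4σ).
T_eq = [4.96×10⁵ × 0.60 / (4 × 5.67×10⁻⁸)]^(1/4) = (1.31×10¹²)^(1/4) = 1070 K.

T_eq ≈ 1070 K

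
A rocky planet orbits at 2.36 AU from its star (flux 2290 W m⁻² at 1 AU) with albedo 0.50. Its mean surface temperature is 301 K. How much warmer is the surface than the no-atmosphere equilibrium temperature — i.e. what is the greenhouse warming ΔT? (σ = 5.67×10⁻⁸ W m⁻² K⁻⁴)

ΔT ≈ 127.5 K

S = 2290/2.36² = 411.2 W m⁻².
T_eq = [S(1−A)/(4σ)]^(1/4) = [411.2×0.50/(4×5.67×10⁻⁸)]^(1/4) = 173.5 K.
ΔT = T_surf − T_eq = 301 − 173.5.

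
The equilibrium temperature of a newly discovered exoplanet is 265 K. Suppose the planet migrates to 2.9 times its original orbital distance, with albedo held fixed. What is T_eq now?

T_eq ≈ 156 K

T_eq ∝ L^(1/4) · d^(−1/2).
T′ = 265 / 2.9^(1/2) = 156 K.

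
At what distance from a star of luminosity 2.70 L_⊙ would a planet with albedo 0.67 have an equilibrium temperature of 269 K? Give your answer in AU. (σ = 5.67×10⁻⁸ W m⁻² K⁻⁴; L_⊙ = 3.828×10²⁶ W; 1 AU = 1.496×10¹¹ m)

L = 2.70 × 3.828×10²⁶ = 1.03×10²⁷ W.
From T_eq⁴ = L(1−A)/(16πσd²): d = √[L(1−A)/(16πσT_eq⁴)].
d = √[1.03×10²⁷ × 0.33 / (16π × 5.67×10⁻⁸ × (269)⁴)] = 1.51×10¹¹ m = 1.01 AU.

d ≈ 1.01 AU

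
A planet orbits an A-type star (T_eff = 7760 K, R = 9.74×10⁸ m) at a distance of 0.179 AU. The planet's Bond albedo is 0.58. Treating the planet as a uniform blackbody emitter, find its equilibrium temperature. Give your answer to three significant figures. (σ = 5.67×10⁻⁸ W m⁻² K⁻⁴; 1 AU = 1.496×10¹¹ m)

T_eq ≈ 842 K

d = 0.179 AU = 2.68×10¹⁰ m.
L = 4πR_⋆²σT_⋆⁴ = 4π(9.74×10⁸)² × 5.67×10⁻⁸ × (7760)⁴ = 2.45×10²⁷ W.
S = L/(4πd²) = 2.72×10⁵ W m⁻².
Energy balance: absorbed = emitted ⇒ πR²·S(1−A) = 4πR²·σT_eq⁴, so T_eq⁴ = S(1−A)/(4σ).
T_eq = [2.72×10⁵ × 0.42 / (4 × 5.67×10⁻⁸)]^(1/4) = (5.04×10¹¹)^(1/4) = 842 K.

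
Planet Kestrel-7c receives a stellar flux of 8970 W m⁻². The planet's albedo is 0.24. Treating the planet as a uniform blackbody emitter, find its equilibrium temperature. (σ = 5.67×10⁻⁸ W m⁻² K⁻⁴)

T_eq ≈ 416 K

Energy balance: absorbed = emitted ⇒ πR²·S(1−A) = 4πR²·σT_eq⁴, so T_eq⁴ = S(1−A)/(4σ).
T_eq = [8970 × 0.76 / (4 × 5.67×10⁻⁸)]^(1/4) = (3.01×10¹⁰)^(1/4) = 416 K.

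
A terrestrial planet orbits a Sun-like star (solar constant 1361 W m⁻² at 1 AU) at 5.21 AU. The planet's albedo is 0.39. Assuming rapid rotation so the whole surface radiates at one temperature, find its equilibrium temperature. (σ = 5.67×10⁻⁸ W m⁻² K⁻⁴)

T_eq ≈ 108 K

Flux at 5.21 AU: S = 1361/5.21² = 50.1 W m⁻².
Energy balance: absorbed = emitted ⇒ πR²·S(1−A) = 4πR²·σT_eq⁴, so T_eq⁴ = S(1−A)/(4σ).
T_eq = [50.1 × 0.61 / (4 × 5.67×10⁻⁸)]^(1/4) = (1.35×10⁸)^(1/4) = 108 K.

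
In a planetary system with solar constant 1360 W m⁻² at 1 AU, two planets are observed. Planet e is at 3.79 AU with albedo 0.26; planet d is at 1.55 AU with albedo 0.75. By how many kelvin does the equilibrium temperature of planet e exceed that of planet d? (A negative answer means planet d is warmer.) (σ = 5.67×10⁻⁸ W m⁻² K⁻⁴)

T_eq = [S₀(1−A)/(4σd²)]^(1/4), so T ∝ (1−A)^(1/4) / √d.
T₁ = [1360×0.74/(4×5.67×10⁻⁸×3.79²)]^(1/4) = 132.58 K.
T₂ = [1360×0.25/(4×5.67×10⁻⁸×1.55²)]^(1/4) = 158.05 K.

ΔT ≈ -25.5 K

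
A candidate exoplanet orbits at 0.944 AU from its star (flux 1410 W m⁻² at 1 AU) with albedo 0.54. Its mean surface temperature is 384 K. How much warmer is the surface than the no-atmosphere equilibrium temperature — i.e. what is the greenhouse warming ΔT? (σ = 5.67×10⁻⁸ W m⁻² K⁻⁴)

ΔT ≈ 146.0 K

S = 1410/0.944² = 1582 W m⁻².
T_eq = [S(1−A)/(4σ)]^(1/4) = [1582×0.46/(4×5.67×10⁻⁸)]^(1/4) = 238.0 K.
ΔT = T_surf − T_eq = 384 − 238.0.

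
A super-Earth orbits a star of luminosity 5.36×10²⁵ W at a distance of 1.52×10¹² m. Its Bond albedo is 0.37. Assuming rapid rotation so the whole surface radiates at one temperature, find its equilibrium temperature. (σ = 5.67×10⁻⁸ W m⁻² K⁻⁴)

T_eq ≈ 47.6 K

Flux: S = L/(4πd²) = 5.36×10²⁵/(4π×(1.52×10¹²)²) = 1.85 W m⁻².
Energy balance: absorbed = emitted ⇒ πR²·S(1−A) = 4πR²·σT_eq⁴, so T_eq⁴ = S(1−A)/(4σ).
T_eq = [1.85 × 0.63 / (4 × 5.67×10⁻⁸)]^(1/4) = (5.13×10⁶)^(1/4) = 47.6 K.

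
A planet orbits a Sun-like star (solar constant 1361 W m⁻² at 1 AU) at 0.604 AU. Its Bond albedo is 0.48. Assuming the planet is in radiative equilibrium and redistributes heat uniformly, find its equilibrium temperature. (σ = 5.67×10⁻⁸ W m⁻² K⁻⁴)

Flux at 0.604 AU: S = 1361/0.604² = 3730 W m⁻².
Energy balance: absorbed = emitted ⇒ πR²·S(1−A) = 4πR²·σT_eq⁴, so T_eq⁴ = S(1−A)/(4σ).
T_eq = [3730 × 0.52 / (4 × 5.67×10⁻⁸)]^(1/4) = (8.55×10⁹)^(1/4) = 304 K.

T_eq ≈ 304 K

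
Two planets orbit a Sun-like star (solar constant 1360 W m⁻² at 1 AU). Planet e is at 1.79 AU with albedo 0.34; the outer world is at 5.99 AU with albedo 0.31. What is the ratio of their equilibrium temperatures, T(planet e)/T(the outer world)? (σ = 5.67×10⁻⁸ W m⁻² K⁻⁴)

T_eq = [S₀(1−A)/(4σd²)]^(1/4), so T ∝ (1−A)^(1/4) / √d.
T₁ = [1360×0.66/(4×5.67×10⁻⁸×1.79²)]^(1/4) = 187.47 K.
T₂ = [1360×0.69/(4×5.67×10⁻⁸×5.99²)]^(1/4) = 103.63 K.

T₁/T₂ ≈ 1.809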